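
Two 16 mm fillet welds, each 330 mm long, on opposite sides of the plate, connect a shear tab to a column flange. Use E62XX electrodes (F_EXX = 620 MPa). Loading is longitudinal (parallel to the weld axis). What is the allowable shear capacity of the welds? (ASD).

Effective throat t_e = 0.707 × 16 = 11.31 mm.
Total length L = 660 mm; A_we = 11.31 × 660 = 7466 mm².
F_nw = 0.6 F_EXX = 0.6 × 620 = 372 MPa.
R_n = 372 × 7466 × 10⁻³ = 2777 kN; R_n/Ω = 2777/2.0 = 1389 kN.

R_n/Ω ≈ 1390 kN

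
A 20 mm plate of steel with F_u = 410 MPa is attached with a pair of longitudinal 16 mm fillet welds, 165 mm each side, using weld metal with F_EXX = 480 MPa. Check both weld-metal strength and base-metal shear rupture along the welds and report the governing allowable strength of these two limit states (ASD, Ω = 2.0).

t_e = 0.707 × 16 = 11.31 mm; L = 330 mm.
Weld metal: R_n/Ω = (1/2.0) × 0.6 × 480 × 11.31 × 330 × 10⁻³ = 537.5 kN.
Base metal (shear rupture): R_n/Ω = (1/2.0) × 0.6 × 410 × 20 × 330 × 10⁻³ = 811.8 kN.
Governing: weld metal.

R_n/Ω ≈ 538 kN (weld metal governs)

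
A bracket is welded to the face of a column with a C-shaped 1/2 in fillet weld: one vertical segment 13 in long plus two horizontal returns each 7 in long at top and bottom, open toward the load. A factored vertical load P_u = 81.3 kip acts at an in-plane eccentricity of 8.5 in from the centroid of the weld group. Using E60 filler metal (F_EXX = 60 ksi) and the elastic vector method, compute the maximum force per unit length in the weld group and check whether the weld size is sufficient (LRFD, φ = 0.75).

Total weld length L_w = 27 in. Treat welds as unit-width lines.
Centroid: x̄ = 2×7×3.5 / 27 = 1.815 in from the vertical weld.
Polar moment about centroid: J = I_x + I_y = [13³/12 + 2×7×6.5²] + [13×1.815² + 2(7³/12 + 7×1.685²)] = 914.3 in³.
Direct shear f_v = P/L_w = 81.3 / 27 = 3.011 kip/in (vertical).
Torsion M = P·e = 81.3 × 8.5 = 691.05 kip·in.
Critical point at (x, y) = (5.185, 6.5) from centroid. f_tx = M·y/J = 4.913 kip/in; f_ty = M·x/J = 3.919 kip/in.
Resultant f_max = √[f_tx² + (f_v + f_ty)²] = √[4.913² + (3.011 + 3.919)²] = 8.495 kip/in.
Capacity per unit length: φr_n = 0.75 × 0.6 × 60 × (0.707 × 0.5) = 9.544 kip/in.
8.495 ≤ 9.544 → adequate.

f_max ≈ 8.49 kip/in; adequate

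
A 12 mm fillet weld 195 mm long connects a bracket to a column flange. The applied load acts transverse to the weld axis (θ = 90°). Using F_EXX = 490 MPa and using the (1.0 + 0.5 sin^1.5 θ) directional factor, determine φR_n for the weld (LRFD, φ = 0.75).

φR_n ≈ 547 kN

t_e = 0.707 × 12 = 8.484 mm; A_we = 8.484 × 195 = 1654 mm².
Directional factor: 1.0 + 0.5 sin^1.5(90°) = 1.5.
F_nw = 0.6 × 490 × 1.5 = 441 MPa.
φR_n = 0.75 × 441 × 1654 × 10⁻³ = 547.2 kN.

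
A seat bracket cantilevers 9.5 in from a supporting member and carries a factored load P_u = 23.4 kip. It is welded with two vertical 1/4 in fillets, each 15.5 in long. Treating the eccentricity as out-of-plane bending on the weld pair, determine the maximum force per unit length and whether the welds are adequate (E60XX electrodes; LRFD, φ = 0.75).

f_max ≈ 2.88 kip/in; adequate

E60XX → F_EXX = 60 ksi.
L_w = 2 × 15.5 = 31 in; section modulus (unit throat) S = 2 × L²/6 = 80.08 in².
Direct shear f_v = P/L_w = 23.4/31 = 0.7548 kip/in.
Moment M = P × e = 23.4 × 9.5 = 222.3 kip·in; bending f_b = M/S = 2.776 kip/in.
f_max = √(f_v² + f_b²) = √(0.7548² + 2.776²) = 2.877 kip/in.
φr_n = 0.75 × 0.6 × 60 × (0.707 × 0.25) = 4.772 kip/in → adequate.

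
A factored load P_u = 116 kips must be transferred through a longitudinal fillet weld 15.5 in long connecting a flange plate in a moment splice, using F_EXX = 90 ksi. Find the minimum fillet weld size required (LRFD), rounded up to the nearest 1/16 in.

w = 5/16 in

Total weld length L = 15.5 in.
Required throat t_e = P_u / (φ × 0.6 F_EXX × L) = 116 / (0.75 × 0.6 × 90 × 15.5) = 0.1848 in.
Required leg w = t_e / 0.707 = 0.2614 in → use 5/16 in.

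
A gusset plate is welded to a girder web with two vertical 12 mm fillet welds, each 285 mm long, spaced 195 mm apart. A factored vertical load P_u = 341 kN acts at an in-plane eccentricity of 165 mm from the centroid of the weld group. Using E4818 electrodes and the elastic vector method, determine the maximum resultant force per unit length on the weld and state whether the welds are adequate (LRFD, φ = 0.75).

E48XX → F_EXX = 480 MPa.
Total weld length L_w = 570 mm. Treat welds as unit-width lines.
Polar moment about centroid: J = 2[d³/12 + d(b/2)²] = 2[285³/12 + 285×97.5²] = 9277000 mm³.
Direct shear f_v = P/L_w = 341×10³ / 570 = 598.2 N/mm (vertical).
Torsion M = P·e = 341×10³ × 165 = 56265000 N·mm.
Critical point at (x, y) = (97.5, 142.5) from centroid. f_tx = M·y/J = 864.3 N/mm; f_ty = M·x/J = 591.4 N/mm.
Resultant f_max = √[f_tx² + (f_v + f_ty)²] = √[864.3² + (598.2 + 591.4)²] = 1470 N/mm.
Capacity per unit length: φr_n = 0.75 × 0.6 × 480 × (0.707 × 12) = 1833 N/mm.
1470 ≤ 1833 → adequate.

f_max ≈ 1470 N/mm; adequate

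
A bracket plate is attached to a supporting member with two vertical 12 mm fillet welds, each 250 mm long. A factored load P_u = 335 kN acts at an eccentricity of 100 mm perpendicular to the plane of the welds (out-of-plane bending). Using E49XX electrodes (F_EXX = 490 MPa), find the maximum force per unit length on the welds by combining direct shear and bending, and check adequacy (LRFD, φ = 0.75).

L_w = 2 × 250 = 500 mm; section modulus (unit throat) S = 2 × L²/6 = 20830 mm².
Direct shear f_v = P/L_w = 335×10³/500 = 670 N/mm.
Moment M = P × e = 335×10³ × 100 = 33500000 N·mm; bending f_b = M/S = 1608 N/mm.
f_max = √(f_v² + f_b²) = √(670² + 1608²) = 1742 N/mm.
φr_n = 0.75 × 0.6 × 490 × (0.707 × 12) = 1871 N/mm → adequate.

f_max ≈ 1740 N/mm; adequate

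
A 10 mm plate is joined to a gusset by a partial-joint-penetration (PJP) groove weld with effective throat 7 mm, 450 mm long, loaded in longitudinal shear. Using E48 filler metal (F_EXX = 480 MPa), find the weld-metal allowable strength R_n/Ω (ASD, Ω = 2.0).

Effective throat (given) t_e = 7 mm.
A_we = 7 × 450 = 3150 mm².
F_nw = 0.6 F_EXX = 288 MPa.
R_n/Ω = (288 × 3150) / 2.0 × 10⁻³ = 453.6 kN.

R_n/Ω ≈ 454 kN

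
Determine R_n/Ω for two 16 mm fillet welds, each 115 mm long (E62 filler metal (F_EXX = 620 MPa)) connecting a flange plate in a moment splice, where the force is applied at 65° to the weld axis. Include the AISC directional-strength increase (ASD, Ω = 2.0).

t_e = 0.707 × 16 = 11.31 mm; A_we = 11.31 × 230 = 2602 mm².
Directional factor: 1.0 + 0.5 sin^1.5(65°) = 1.431.
F_nw = 0.6 × 620 × 1.431 = 532.5 MPa.
R_n/Ω = (532.5 × 2602) / 2.0 × 10⁻³ = 692.7 kN.

R_n/Ω ≈ 693 kN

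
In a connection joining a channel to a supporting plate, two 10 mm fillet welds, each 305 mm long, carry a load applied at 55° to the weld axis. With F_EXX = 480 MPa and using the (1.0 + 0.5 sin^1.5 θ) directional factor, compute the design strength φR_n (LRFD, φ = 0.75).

φR_n ≈ 1280 kN

t_e = 0.707 × 10 = 7.07 mm; A_we = 7.07 × 610 = 4313 mm².
Directional factor: 1.0 + 0.5 sin^1.5(55°) = 1.371.
F_nw = 0.6 × 480 × 1.371 = 394.8 MPa.
φR_n = 0.75 × 394.8 × 4313 × 10⁻³ = 1277 kN.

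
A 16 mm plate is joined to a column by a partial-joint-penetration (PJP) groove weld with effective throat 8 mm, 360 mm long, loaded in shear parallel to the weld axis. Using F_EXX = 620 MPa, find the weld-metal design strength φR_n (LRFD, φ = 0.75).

Effective throat (given) t_e = 8 mm.
A_we = 8 × 360 = 2880 mm².
F_nw = 0.6 F_EXX = 372 MPa.
φR_n = 0.75 × 372 × 2880 × 10⁻³ = 803.5 kN.

φR_n ≈ 804 kN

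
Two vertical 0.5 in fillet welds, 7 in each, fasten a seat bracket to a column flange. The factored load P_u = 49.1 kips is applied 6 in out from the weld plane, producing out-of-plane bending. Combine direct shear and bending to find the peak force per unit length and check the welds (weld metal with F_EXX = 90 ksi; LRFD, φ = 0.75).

L_w = 2 × 7 = 14 in; section modulus (unit throat) S = 2 × L²/6 = 16.33 in².
Direct shear f_v = P/L_w = 49.1/14 = 3.507 kip/in.
Moment M = P × e = 49.1 × 6 = 294.6 kip·in; bending f_b = M/S = 18.04 kip/in.
f_max = √(f_v² + f_b²) = √(3.507² + 18.04²) = 18.37 kip/in.
φr_n = 0.75 × 0.6 × 90 × (0.707 × 0.5) = 14.32 kip/in → NOT adequate.

f_max ≈ 18.4 kip/in; NOT adequate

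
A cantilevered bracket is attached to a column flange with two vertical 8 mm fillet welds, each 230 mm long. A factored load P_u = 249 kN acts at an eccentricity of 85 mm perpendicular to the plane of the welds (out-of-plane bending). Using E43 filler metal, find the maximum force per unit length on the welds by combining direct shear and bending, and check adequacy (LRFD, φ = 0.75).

E43XX → F_EXX = 430 MPa.
L_w = 2 × 230 = 460 mm; section modulus (unit throat) S = 2 × L²/6 = 17630 mm².
Direct shear f_v = P/L_w = 249×10³/460 = 541.3 N/mm.
Moment M = P × e = 249×10³ × 85 = 21165000 N·mm; bending f_b = M/S = 1200 N/mm.
f_max = √(f_v² + f_b²) = √(541.3² + 1200²) = 1317 N/mm.
φr_n = 0.75 × 0.6 × 430 × (0.707 × 8) = 1094 N/mm → NOT adequate.

f_max ≈ 1320 N/mm; NOT adequate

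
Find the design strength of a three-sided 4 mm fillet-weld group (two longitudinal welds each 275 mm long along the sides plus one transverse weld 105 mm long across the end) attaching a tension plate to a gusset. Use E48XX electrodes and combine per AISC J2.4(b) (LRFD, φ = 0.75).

φR_n ≈ 400 kN

E48XX → F_EXX = 480 MPa.
t_e = 0.707 × 4 = 2.828 mm.
R_nwl = 0.6 × 480 × 2.828 × 550 × 10⁻³ = 448 kN (longitudinal, 2 welds).
R_nwt = 0.6 × 480 × 2.828 × 105 × 10⁻³ = 85.52 kN (transverse, base value).
(i) R_nwl + R_nwt = 533.5 kN; (ii) 0.85 R_nwl + 1.5 R_nwt = 509 kN.
R_n = max = 533.5 kN [governs: (i)]; φR_n = 400.1 kN.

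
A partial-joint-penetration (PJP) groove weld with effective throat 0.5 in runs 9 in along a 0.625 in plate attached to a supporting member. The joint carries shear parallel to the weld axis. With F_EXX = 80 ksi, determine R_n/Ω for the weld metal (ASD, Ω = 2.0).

Effective throat (given) t_e = 0.5 in.
A_we = 0.5 × 9 = 4.5 in².
F_nw = 0.6 F_EXX = 48 ksi.
R_n/Ω = (48 × 4.5) / 2.0 = 108 kips.

R_n/Ω ≈ 108 kips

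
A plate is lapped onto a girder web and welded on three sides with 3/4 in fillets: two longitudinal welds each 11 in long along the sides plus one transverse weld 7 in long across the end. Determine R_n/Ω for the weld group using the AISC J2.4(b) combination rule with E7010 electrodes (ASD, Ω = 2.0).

R_n/Ω ≈ 325 kips

E70XX → F_EXX = 70 ksi.
t_e = 0.707 × 0.75 = 0.5302 in.
R_nwl = 0.6 × 70 × 0.5302 × 22 = 490 kips (longitudinal, 2 welds).
R_nwt = 0.6 × 70 × 0.5302 × 7 = 155.9 kips (transverse, base value).
(i) R_nwl + R_nwt = 645.8 kips; (ii) 0.85 R_nwl + 1.5 R_nwt = 650.3 kips.
R_n = max = 650.3 kips [governs: (ii)]; R_n/Ω = 325.1 kips.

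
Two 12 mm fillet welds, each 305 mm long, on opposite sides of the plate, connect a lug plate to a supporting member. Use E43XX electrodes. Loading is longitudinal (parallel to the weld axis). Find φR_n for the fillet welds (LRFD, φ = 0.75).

E43XX → F_EXX = 430 MPa.
Effective throat t_e = 0.707 × 12 = 8.484 mm.
Total length L = 610 mm; A_we = 8.484 × 610 = 5175 mm².
F_nw = 0.6 F_EXX = 0.6 × 430 = 258 MPa.
φR_n = 0.75 × 258 × 5175 × 10⁻³ = 1001 kN.

φR_n ≈ 1000 kN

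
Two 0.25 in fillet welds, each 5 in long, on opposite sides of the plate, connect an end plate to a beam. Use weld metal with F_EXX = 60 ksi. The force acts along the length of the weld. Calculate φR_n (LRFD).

Effective throat t_e = 0.707 × 0.25 = 0.1767 in.
Total length L = 10 in; A_we = 0.1767 × 10 = 1.767 in².
F_nw = 0.6 F_EXX = 0.6 × 60 = 36 ksi.
φR_n = 0.75 × 36 × 1.767 = 47.72 kips.

φR_n ≈ 47.7 kips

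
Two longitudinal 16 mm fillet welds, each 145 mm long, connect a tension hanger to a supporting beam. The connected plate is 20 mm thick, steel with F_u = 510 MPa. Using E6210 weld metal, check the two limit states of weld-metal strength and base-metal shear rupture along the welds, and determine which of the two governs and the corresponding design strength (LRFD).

φR_n ≈ 915 kN (weld metal governs)

E62XX → F_EXX = 620 MPa.
t_e = 0.707 × 16 = 11.31 mm; L = 290 mm.
Weld metal: φR_n = 0.75 × 0.6 × 620 × 11.31 × 290 × 10⁻³ = 915.3 kN.
Base metal (shear rupture): φR_n = 0.75 × 0.6 × 510 × 20 × 290 × 10⁻³ = 1331 kN.
Governing: weld metal.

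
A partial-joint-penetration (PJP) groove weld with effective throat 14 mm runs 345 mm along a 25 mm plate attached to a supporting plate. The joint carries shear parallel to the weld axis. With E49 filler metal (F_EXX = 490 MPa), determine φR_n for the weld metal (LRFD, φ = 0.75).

φR_n ≈ 1070 kN

Effective throat (given) t_e = 14 mm.
A_we = 14 × 345 = 4830 mm².
F_nw = 0.6 F_EXX = 294 MPa.
φR_n = 0.75 × 294 × 4830 × 10⁻³ = 1065 kN.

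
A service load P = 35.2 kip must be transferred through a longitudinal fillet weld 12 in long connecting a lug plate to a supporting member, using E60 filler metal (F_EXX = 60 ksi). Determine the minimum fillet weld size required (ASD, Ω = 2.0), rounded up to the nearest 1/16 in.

w = 1/4 in

Total weld length L = 12 in.
Required throat t_e = P × Ω / (0.6 F_EXX × L) = 35.2 × 2.0 / (0.6 × 60 × 12) = 0.163 in.
Required leg w = t_e / 0.707 = 0.2305 in → use 1/4 in.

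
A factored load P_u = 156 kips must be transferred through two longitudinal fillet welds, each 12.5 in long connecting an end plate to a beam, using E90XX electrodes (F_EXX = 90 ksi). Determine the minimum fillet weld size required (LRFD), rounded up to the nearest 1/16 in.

Total weld length L = 25 in.
Required throat t_e = P_u / (φ × 0.6 F_EXX × L) = 156 / (0.75 × 0.6 × 90 × 25) = 0.1541 in.
Required leg w = t_e / 0.707 = 0.2179 in → use 1/4 in.

w = 1/4 in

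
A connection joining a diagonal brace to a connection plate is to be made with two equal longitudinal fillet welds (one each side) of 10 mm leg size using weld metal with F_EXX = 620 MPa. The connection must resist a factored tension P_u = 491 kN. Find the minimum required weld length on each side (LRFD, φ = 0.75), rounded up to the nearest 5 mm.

L = 125 mm on each side

Throat t_e = 0.707 × 10 = 7.07 mm.
φr_n = 0.75 × 0.6 × 620 × 7.07 × 10⁻³ = 1.973 kN/mm.
L_req = P_u / φr_n = 491 / 1.973 = 248.9 mm total.
Per side: 248.9 / 2 = 124.5 mm.
Round up → use L = 125 mm on each side.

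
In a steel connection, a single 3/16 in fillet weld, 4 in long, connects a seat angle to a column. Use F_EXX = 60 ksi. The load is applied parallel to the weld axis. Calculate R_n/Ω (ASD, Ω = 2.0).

Effective throat t_e = 0.707 × 0.1875 = 0.1326 in.
Total length L = 4 in; A_we = 0.1326 × 4 = 0.5302 in².
F_nw = 0.6 F_EXX = 0.6 × 60 = 36 ksi.
R_n = 36 × 0.5302 = 19.09 kip; R_n/Ω = 19.09/2.0 = 9.544 kip.

R_n/Ω ≈ 9.54 kip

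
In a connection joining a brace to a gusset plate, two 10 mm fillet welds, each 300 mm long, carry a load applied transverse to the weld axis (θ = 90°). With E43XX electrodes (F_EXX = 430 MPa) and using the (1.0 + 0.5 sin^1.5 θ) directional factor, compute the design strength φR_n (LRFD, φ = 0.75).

φR_n ≈ 1230 kN

t_e = 0.707 × 10 = 7.07 mm; A_we = 7.07 × 600 = 4242 mm².
Directional factor: 1.0 + 0.5 sin^1.5(90°) = 1.5.
F_nw = 0.6 × 430 × 1.5 = 387 MPa.
φR_n = 0.75 × 387 × 4242 × 10⁻³ = 1231 kN.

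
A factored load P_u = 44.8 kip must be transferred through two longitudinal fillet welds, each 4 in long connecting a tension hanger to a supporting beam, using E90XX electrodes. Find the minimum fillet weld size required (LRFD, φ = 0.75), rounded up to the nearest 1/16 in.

E90XX → F_EXX = 90 ksi.
Total weld length L = 8 in.
Required throat t_e = P_u / (φ × 0.6 F_EXX × L) = 44.8 / (0.75 × 0.6 × 90 × 8) = 0.1383 in.
Required leg w = t_e / 0.707 = 0.1956 in → use 1/4 in.

w = 1/4 in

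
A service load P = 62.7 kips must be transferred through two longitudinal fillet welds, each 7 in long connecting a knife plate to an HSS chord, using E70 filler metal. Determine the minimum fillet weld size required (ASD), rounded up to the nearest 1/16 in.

E70XX → F_EXX = 70 ksi.
Total weld length L = 14 in.
Required throat t_e = P × Ω / (0.6 F_EXX × L) = 62.7 × 2.0 / (0.6 × 70 × 14) = 0.2133 in.
Required leg w = t_e / 0.707 = 0.3016 in → use 5/16 in.

w = 5/16 in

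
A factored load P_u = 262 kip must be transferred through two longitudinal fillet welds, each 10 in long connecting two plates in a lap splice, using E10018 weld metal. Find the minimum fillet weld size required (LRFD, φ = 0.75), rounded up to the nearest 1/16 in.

w = 7/16 in

E100XX → F_EXX = 100 ksi.
Total weld length L = 20 in.
Required throat t_e = P_u / (φ × 0.6 F_EXX × L) = 262 / (0.75 × 0.6 × 100 × 20) = 0.2911 in.
Required leg w = t_e / 0.707 = 0.4118 in → use 7/16 in.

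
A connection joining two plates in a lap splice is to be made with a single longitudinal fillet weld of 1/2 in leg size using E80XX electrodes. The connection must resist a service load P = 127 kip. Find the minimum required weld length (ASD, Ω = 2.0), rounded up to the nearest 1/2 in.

L = 15 in

E80XX → F_EXX = 80 ksi.
Throat t_e = 0.707 × 0.5 = 0.3535 in.
r_n/Ω = (0.6 × 80 × 0.3535) / 2.0 = 8.484 kip/in.
L_req = P / (r_n/Ω) = 127 / 8.484 = 14.97 in total.
Round up → use L = 15 in.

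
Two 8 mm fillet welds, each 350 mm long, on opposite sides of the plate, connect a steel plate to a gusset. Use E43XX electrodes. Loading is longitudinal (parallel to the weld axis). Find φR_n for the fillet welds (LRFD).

E43XX → F_EXX = 430 MPa.
Effective throat t_e = 0.707 × 8 = 5.656 mm.
Total length L = 700 mm; A_we = 5.656 × 700 = 3959 mm².
F_nw = 0.6 F_EXX = 0.6 × 430 = 258 MPa.
φR_n = 0.75 × 258 × 3959 × 10⁻³ = 766.1 kN.

φR_n ≈ 766 kN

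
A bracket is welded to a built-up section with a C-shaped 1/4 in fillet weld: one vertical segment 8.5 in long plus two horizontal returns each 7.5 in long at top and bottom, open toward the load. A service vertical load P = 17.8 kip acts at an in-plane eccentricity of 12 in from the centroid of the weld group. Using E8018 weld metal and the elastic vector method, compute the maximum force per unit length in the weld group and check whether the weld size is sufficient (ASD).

f_max ≈ 3.64 kip/in; adequate

E80XX → F_EXX = 80 ksi.
Total weld length L_w = 23.5 in. Treat welds as unit-width lines.
Centroid: x̄ = 2×7.5×3.75 / 23.5 = 2.394 in from the vertical weld.
Polar moment about centroid: J = I_x + I_y = [8.5³/12 + 2×7.5×4.25²] + [8.5×2.394² + 2(7.5³/12 + 7.5×1.356²)] = 468.7 in³.
Direct shear f_v = P/L_w = 17.8 / 23.5 = 0.7574 kip/in (vertical).
Torsion M = P·e = 17.8 × 12 = 213.6 kip·in.
Critical point at (x, y) = (5.106, 4.25) from centroid. f_tx = M·y/J = 1.937 kip/in; f_ty = M·x/J = 2.327 kip/in.
Resultant f_max = √[f_tx² + (f_v + f_ty)²] = √[1.937² + (0.7574 + 2.327)²] = 3.642 kip/in.
Capacity per unit length: r_n/Ω = (1/2.0) × 0.6 × 80 × (0.707 × 0.25) = 4.242 kip/in.
3.642 ≤ 4.242 → adequate.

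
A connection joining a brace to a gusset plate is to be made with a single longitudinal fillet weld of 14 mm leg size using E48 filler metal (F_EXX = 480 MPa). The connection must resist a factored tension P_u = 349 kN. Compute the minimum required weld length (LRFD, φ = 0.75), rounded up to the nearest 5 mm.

L = 165 mm

Throat t_e = 0.707 × 14 = 9.898 mm.
φr_n = 0.75 × 0.6 × 480 × 9.898 × 10⁻³ = 2.138 kN/mm.
L_req = P_u / φr_n = 349 / 2.138 = 163.2 mm total.
Round up → use L = 165 mm.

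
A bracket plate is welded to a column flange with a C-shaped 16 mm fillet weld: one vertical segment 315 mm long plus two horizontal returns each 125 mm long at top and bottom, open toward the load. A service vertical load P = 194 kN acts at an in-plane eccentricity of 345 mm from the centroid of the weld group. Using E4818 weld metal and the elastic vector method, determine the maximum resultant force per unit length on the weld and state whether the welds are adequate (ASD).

E48XX → F_EXX = 480 MPa.
Total weld length L_w = 565 mm. Treat welds as unit-width lines.
Centroid: x̄ = 2×125×62.5 / 565 = 27.65 mm from the vertical weld.
Polar moment about centroid: J = I_x + I_y = [315³/12 + 2×125×157.5²] + [315×27.65² + 2(125³/12 + 125×34.85²)] = 9676000 mm³.
Direct shear f_v = P/L_w = 194×10³ / 565 = 343.4 N/mm (vertical).
Torsion M = P·e = 194×10³ × 345 = 66930000 N·mm.
Critical point at (x, y) = (97.35, 157.5) from centroid. f_tx = M·y/J = 1089 N/mm; f_ty = M·x/J = 673.3 N/mm.
Resultant f_max = √[f_tx² + (f_v + f_ty)²] = √[1089² + (343.4 + 673.3)²] = 1490 N/mm.
Capacity per unit length: r_n/Ω = (1/2.0) × 0.6 × 480 × (0.707 × 16) = 1629 N/mm.
1490 ≤ 1629 → adequate.

f_max ≈ 1490 N/mm; adequate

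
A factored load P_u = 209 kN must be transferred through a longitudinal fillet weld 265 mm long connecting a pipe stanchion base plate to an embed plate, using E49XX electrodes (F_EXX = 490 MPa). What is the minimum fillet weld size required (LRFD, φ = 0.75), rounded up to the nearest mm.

Total weld length L = 265 mm.
Required throat t_e = P_u / (φ × 0.6 F_EXX × L) = 209 / (0.75 × 0.6 × 490 × 265 × 10⁻³) = 3.577 mm.
Required leg w = t_e / 0.707 = 5.059 mm → use 6 mm.

w = 6 mm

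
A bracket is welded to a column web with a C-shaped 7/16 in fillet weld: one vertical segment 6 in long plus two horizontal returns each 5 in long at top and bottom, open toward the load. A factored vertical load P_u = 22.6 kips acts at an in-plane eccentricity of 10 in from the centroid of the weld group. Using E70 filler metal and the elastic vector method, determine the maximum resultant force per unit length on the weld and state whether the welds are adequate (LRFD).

E70XX → F_EXX = 70 ksi.
Total weld length L_w = 16 in. Treat welds as unit-width lines.
Centroid: x̄ = 2×5×2.5 / 16 = 1.562 in from the vertical weld.
Polar moment about centroid: J = I_x + I_y = [6³/12 + 2×5×3²] + [6×1.562² + 2(5³/12 + 5×0.9375²)] = 152.3 in³.
Direct shear f_v = P/L_w = 22.6 / 16 = 1.413 kip/in (vertical).
Torsion M = P·e = 22.6 × 10 = 226 kip·in.
Critical point at (x, y) = (3.438, 3) from centroid. f_tx = M·y/J = 4.453 kip/in; f_ty = M·x/J = 5.102 kip/in.
Resultant f_max = √[f_tx² + (f_v + f_ty)²] = √[4.453² + (1.413 + 5.102)²] = 7.891 kip/in.
Capacity per unit length: φr_n = 0.75 × 0.6 × 70 × (0.707 × 0.4375) = 9.743 kip/in.
7.891 ≤ 9.743 → adequate.

f_max ≈ 7.89 kip/in; adequate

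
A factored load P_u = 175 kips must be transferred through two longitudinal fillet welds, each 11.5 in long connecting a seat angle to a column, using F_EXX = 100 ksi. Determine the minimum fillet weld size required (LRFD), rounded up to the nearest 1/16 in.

w = 1/4 in

Total weld length L = 23 in.
Required throat t_e = P_u / (φ × 0.6 F_EXX × L) = 175 / (0.75 × 0.6 × 100 × 23) = 0.1691 in.
Required leg w = t_e / 0.707 = 0.2392 in → use 1/4 in.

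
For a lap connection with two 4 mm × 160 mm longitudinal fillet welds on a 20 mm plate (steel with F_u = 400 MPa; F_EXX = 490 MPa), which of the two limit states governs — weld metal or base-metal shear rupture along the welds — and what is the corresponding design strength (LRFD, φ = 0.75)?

t_e = 0.707 × 4 = 2.828 mm; L = 320 mm.
Weld metal: φR_n = 0.75 × 0.6 × 490 × 2.828 × 320 × 10⁻³ = 199.5 kN.
Base metal (shear rupture): φR_n = 0.75 × 0.6 × 400 × 20 × 320 × 10⁻³ = 1152 kN.
Governing: weld metal.

φR_n ≈ 200 kN (weld metal governs)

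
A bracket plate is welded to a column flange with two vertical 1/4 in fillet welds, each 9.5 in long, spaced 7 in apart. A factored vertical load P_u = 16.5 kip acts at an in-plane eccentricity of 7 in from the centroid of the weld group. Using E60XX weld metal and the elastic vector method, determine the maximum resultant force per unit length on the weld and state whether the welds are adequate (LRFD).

f_max ≈ 2.43 kip/in; adequate

E60XX → F_EXX = 60 ksi.
Total weld length L_w = 19 in. Treat welds as unit-width lines.
Polar moment about centroid: J = 2[d³/12 + d(b/2)²] = 2[9.5³/12 + 9.5×3.5²] = 375.6 in³.
Direct shear f_v = P/L_w = 16.5 / 19 = 0.8684 kip/in (vertical).
Torsion M = P·e = 16.5 × 7 = 115.5 kip·in.
Critical point at (x, y) = (3.5, 4.75) from centroid. f_tx = M·y/J = 1.46 kip/in; f_ty = M·x/J = 1.076 kip/in.
Resultant f_max = √[f_tx² + (f_v + f_ty)²] = √[1.46² + (0.8684 + 1.076)²] = 2.432 kip/in.
Capacity per unit length: φr_n = 0.75 × 0.6 × 60 × (0.707 × 0.25) = 4.772 kip/in.
2.432 ≤ 4.772 → adequate.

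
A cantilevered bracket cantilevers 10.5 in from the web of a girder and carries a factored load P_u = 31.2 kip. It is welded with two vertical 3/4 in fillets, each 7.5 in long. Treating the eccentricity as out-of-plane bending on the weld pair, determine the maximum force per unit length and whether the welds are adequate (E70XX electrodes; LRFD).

E70XX → F_EXX = 70 ksi.
L_w = 2 × 7.5 = 15 in; section modulus (unit throat) S = 2 × L²/6 = 18.75 in².
Direct shear f_v = P/L_w = 31.2/15 = 2.08 kip/in.
Moment M = P × e = 31.2 × 10.5 = 327.6 kip·in; bending f_b = M/S = 17.47 kip/in.
f_max = √(f_v² + f_b²) = √(2.08² + 17.47²) = 17.6 kip/in.
φr_n = 0.75 × 0.6 × 70 × (0.707 × 0.75) = 16.7 kip/in → NOT adequate.

f_max ≈ 17.6 kip/in; NOT adequate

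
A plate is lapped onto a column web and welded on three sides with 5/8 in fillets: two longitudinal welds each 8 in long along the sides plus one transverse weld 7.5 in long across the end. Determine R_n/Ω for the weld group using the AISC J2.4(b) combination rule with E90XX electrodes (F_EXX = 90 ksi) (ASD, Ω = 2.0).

R_n/Ω ≈ 296 kip

t_e = 0.707 × 0.625 = 0.4419 in.
R_nwl = 0.6 × 90 × 0.4419 × 16 = 381.8 kip (longitudinal, 2 welds).
R_nwt = 0.6 × 90 × 0.4419 × 7.5 = 179 kip (transverse, base value).
(i) R_nwl + R_nwt = 560.7 kip; (ii) 0.85 R_nwl + 1.5 R_nwt = 593 kip.
R_n = max = 593 kip [governs: (ii)]; R_n/Ω = 296.5 kip.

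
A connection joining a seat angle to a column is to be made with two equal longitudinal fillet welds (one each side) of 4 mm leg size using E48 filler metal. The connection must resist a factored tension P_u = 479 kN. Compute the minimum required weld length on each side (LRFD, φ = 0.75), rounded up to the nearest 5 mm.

E48XX → F_EXX = 480 MPa.
Throat t_e = 0.707 × 4 = 2.828 mm.
φr_n = 0.75 × 0.6 × 480 × 2.828 × 10⁻³ = 0.6108 kN/mm.
L_req = P_u / φr_n = 479 / 0.6108 = 784.2 mm total.
Per side: 784.2 / 2 = 392.1 mm.
Round up → use L = 395 mm on each side.

L = 395 mm on each side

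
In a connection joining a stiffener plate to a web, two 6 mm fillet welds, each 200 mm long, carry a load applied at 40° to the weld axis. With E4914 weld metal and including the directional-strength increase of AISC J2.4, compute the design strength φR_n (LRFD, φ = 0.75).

E49XX → F_EXX = 490 MPa.
t_e = 0.707 × 6 = 4.242 mm; A_we = 4.242 × 400 = 1697 mm².
Directional factor: 1.0 + 0.5 sin^1.5(40°) = 1.258.
F_nw = 0.6 × 490 × 1.258 = 369.8 MPa.
φR_n = 0.75 × 369.8 × 1697 × 10⁻³ = 470.6 kN.

φR_n ≈ 471 kN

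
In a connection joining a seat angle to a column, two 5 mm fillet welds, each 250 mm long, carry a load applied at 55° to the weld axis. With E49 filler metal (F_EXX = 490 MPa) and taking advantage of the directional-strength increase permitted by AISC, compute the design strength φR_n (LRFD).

φR_n ≈ 534 kN

t_e = 0.707 × 5 = 3.535 mm; A_we = 3.535 × 500 = 1767 mm².
Directional factor: 1.0 + 0.5 sin^1.5(55°) = 1.371.
F_nw = 0.6 × 490 × 1.371 = 403 MPa.
φR_n = 0.75 × 403 × 1767 × 10⁻³ = 534.2 kN.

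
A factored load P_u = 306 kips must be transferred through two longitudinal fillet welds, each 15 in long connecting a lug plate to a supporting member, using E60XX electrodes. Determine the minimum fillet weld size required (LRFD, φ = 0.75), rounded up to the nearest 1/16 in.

w = 9/16 in

E60XX → F_EXX = 60 ksi.
Total weld length L = 30 in.
Required throat t_e = P_u / (φ × 0.6 F_EXX × L) = 306 / (0.75 × 0.6 × 60 × 30) = 0.3778 in.
Required leg w = t_e / 0.707 = 0.5343 in → use 9/16 in.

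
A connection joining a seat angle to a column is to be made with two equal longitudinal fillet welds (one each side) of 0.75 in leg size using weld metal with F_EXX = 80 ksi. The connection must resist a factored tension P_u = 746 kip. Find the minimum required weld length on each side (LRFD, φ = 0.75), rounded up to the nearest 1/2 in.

L = 20 in on each side

Throat t_e = 0.707 × 0.75 = 0.5302 in.
φr_n = 0.75 × 0.6 × 80 × 0.5302 = 19.09 kip/in.
L_req = P_u / φr_n = 746 / 19.09 = 39.08 in total.
Per side: 39.08 / 2 = 19.54 in.
Round up → use L = 20 in on each side.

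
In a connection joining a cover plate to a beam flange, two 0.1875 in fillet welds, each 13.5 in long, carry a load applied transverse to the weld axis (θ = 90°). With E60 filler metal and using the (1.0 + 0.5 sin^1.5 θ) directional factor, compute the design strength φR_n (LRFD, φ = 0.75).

φR_n ≈ 145 kips

E60XX → F_EXX = 60 ksi.
t_e = 0.707 × 0.1875 = 0.1326 in; A_we = 0.1326 × 27 = 3.579 in².
Directional factor: 1.0 + 0.5 sin^1.5(90°) = 1.5.
F_nw = 0.6 × 60 × 1.5 = 54 ksi.
φR_n = 0.75 × 54 × 3.579 = 145 kips.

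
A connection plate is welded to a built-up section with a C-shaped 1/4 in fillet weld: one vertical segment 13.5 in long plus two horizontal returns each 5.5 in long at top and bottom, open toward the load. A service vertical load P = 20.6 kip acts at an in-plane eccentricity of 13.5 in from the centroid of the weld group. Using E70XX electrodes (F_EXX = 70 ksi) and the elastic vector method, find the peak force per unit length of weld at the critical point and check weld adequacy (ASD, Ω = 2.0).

Total weld length L_w = 24.5 in. Treat welds as unit-width lines.
Centroid: x̄ = 2×5.5×2.75 / 24.5 = 1.235 in from the vertical weld.
Polar moment about centroid: J = I_x + I_y = [13.5³/12 + 2×5.5×6.75²] + [13.5×1.235² + 2(5.5³/12 + 5.5×1.515²)] = 779.8 in³.
Direct shear f_v = P/L_w = 20.6 / 24.5 = 0.8408 kip/in (vertical).
Torsion M = P·e = 20.6 × 13.5 = 278.1 kip·in.
Critical point at (x, y) = (4.265, 6.75) from centroid. f_tx = M·y/J = 2.407 kip/in; f_ty = M·x/J = 1.521 kip/in.
Resultant f_max = √[f_tx² + (f_v + f_ty)²] = √[2.407² + (0.8408 + 1.521)²] = 3.373 kip/in.
Capacity per unit length: r_n/Ω = (1/2.0) × 0.6 × 70 × (0.707 × 0.25) = 3.712 kip/in.
3.373 ≤ 3.712 → adequate.

f_max ≈ 3.37 kip/in; adequate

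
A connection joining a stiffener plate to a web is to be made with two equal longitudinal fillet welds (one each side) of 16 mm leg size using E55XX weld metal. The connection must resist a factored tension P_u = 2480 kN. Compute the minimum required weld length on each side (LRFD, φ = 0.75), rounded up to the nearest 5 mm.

E55XX → F_EXX = 550 MPa.
Throat t_e = 0.707 × 16 = 11.31 mm.
φr_n = 0.75 × 0.6 × 550 × 11.31 × 10⁻³ = 2.8 kN/mm.
L_req = P_u / φr_n = 2480 / 2.8 = 885.8 mm total.
Per side: 885.8 / 2 = 442.9 mm.
Round up → use L = 445 mm on each side.

L = 445 mm on each side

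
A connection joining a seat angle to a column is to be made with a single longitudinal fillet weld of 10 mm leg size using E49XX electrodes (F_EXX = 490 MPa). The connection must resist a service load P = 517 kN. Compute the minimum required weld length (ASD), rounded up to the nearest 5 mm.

L = 500 mm

Throat t_e = 0.707 × 10 = 7.07 mm.
r_n/Ω = (0.6 × 490 × 7.07) / 2.0 = 1039 N/mm = 1.039 kN/mm.
L_req = P / (r_n/Ω) = 517 / 1.039 = 497.5 mm total.
Round up → use L = 500 mm.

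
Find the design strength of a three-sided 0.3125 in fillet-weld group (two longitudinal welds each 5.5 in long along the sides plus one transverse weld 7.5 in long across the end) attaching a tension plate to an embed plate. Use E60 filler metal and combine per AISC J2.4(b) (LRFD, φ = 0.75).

φR_n ≈ 123 kips

E60XX → F_EXX = 60 ksi.
t_e = 0.707 × 0.3125 = 0.2209 in.
R_nwl = 0.6 × 60 × 0.2209 × 11 = 87.49 kips (longitudinal, 2 welds).
R_nwt = 0.6 × 60 × 0.2209 × 7.5 = 59.65 kips (transverse, base value).
(i) R_nwl + R_nwt = 147.1 kips; (ii) 0.85 R_nwl + 1.5 R_nwt = 163.8 kips.
R_n = max = 163.8 kips [governs: (ii)]; φR_n = 122.9 kips.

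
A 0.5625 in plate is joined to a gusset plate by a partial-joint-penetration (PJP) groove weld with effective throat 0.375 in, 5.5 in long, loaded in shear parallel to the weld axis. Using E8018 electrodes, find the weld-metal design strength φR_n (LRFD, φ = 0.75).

φR_n ≈ 74.2 kip

E80XX → F_EXX = 80 ksi.
Effective throat (given) t_e = 0.375 in.
A_we = 0.375 × 5.5 = 2.062 in².
F_nw = 0.6 F_EXX = 48 ksi.
φR_n = 0.75 × 48 × 2.062 = 74.25 kip.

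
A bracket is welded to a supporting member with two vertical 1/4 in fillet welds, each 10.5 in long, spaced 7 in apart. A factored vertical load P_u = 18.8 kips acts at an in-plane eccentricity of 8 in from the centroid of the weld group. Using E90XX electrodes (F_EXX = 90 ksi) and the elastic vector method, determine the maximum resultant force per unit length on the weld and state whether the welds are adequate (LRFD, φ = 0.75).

f_max ≈ 2.71 kip/in; adequate

Total weld length L_w = 21 in. Treat welds as unit-width lines.
Polar moment about centroid: J = 2[d³/12 + d(b/2)²] = 2[10.5³/12 + 10.5×3.5²] = 450.2 in³.
Direct shear f_v = P/L_w = 18.8 / 21 = 0.8952 kip/in (vertical).
Torsion M = P·e = 18.8 × 8 = 150.4 kip·in.
Critical point at (x, y) = (3.5, 5.25) from centroid. f_tx = M·y/J = 1.754 kip/in; f_ty = M·x/J = 1.169 kip/in.
Resultant f_max = √[f_tx² + (f_v + f_ty)²] = √[1.754² + (0.8952 + 1.169)²] = 2.709 kip/in.
Capacity per unit length: φr_n = 0.75 × 0.6 × 90 × (0.707 × 0.25) = 7.158 kip/in.
2.709 ≤ 7.158 → adequate.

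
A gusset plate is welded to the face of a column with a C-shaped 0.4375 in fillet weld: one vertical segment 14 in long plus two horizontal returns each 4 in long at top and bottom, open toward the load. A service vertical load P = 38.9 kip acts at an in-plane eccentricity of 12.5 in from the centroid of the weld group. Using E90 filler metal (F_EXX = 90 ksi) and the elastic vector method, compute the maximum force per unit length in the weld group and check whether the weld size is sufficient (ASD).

Total weld length L_w = 22 in. Treat welds as unit-width lines.
Centroid: x̄ = 2×4×2 / 22 = 0.7273 in from the vertical weld.
Polar moment about centroid: J = I_x + I_y = [14³/12 + 2×4×7²] + [14×0.7273² + 2(4³/12 + 4×1.273²)] = 651.7 in³.
Direct shear f_v = P/L_w = 38.9 / 22 = 1.768 kip/in (vertical).
Torsion M = P·e = 38.9 × 12.5 = 486.25 kip·in.
Critical point at (x, y) = (3.273, 7) from centroid. f_tx = M·y/J = 5.223 kip/in; f_ty = M·x/J = 2.442 kip/in.
Resultant f_max = √[f_tx² + (f_v + f_ty)²] = √[5.223² + (1.768 + 2.442)²] = 6.708 kip/in.
Capacity per unit length: r_n/Ω = (1/2.0) × 0.6 × 90 × (0.707 × 0.4375) = 8.351 kip/in.
6.708 ≤ 8.351 → adequate.

f_max ≈ 6.71 kip/in; adequate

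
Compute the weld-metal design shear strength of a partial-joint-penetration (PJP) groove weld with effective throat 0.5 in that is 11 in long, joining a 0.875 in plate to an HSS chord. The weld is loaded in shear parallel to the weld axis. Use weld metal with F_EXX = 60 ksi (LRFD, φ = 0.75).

φR_n ≈ 148 kip

Effective throat (given) t_e = 0.5 in.
A_we = 0.5 × 11 = 5.5 in².
F_nw = 0.6 F_EXX = 36 ksi.
φR_n = 0.75 × 36 × 5.5 = 148.5 kip.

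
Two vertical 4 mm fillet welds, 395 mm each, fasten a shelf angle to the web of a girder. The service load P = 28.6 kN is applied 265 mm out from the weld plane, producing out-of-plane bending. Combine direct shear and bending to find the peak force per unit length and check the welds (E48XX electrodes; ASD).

E48XX → F_EXX = 480 MPa.
L_w = 2 × 395 = 790 mm; section modulus (unit throat) S = 2 × L²/6 = 52010 mm².
Direct shear f_v = P/L_w = 28.6×10³/790 = 36.2 N/mm.
Moment M = P × e = 28.6×10³ × 265 = 7579000 N·mm; bending f_b = M/S = 145.7 N/mm.
f_max = √(f_v² + f_b²) = √(36.2² + 145.7²) = 150.2 N/mm.
r_n/Ω = (1/2.0) × 0.6 × 480 × (0.707 × 4) = 407.2 N/mm → adequate.

f_max ≈ 150 N/mm; adequate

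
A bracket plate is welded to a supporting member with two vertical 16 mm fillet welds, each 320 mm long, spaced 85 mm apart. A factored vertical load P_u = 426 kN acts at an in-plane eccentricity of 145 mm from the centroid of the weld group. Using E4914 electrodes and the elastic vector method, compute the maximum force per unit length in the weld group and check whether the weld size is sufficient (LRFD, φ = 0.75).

E49XX → F_EXX = 490 MPa.
Total weld length L_w = 640 mm. Treat welds as unit-width lines.
Polar moment about centroid: J = 2[d³/12 + d(b/2)²] = 2[320³/12 + 320×42.5²] = 6617000 mm³.
Direct shear f_v = P/L_w = 426×10³ / 640 = 665.6 N/mm (vertical).
Torsion M = P·e = 426×10³ × 145 = 61770000 N·mm.
Critical point at (x, y) = (42.5, 160) from centroid. f_tx = M·y/J = 1494 N/mm; f_ty = M·x/J = 396.7 N/mm.
Resultant f_max = √[f_tx² + (f_v + f_ty)²] = √[1494² + (665.6 + 396.7)²] = 1833 N/mm.
Capacity per unit length: φr_n = 0.75 × 0.6 × 490 × (0.707 × 16) = 2494 N/mm.
1833 ≤ 2494 → adequate.

f_max ≈ 1830 N/mm; adequate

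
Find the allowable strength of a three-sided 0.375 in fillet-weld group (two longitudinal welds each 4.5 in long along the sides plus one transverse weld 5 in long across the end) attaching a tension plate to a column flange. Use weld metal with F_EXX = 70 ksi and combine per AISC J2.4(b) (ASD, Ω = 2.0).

R_n/Ω ≈ 84.3 kip

t_e = 0.707 × 0.375 = 0.2651 in.
R_nwl = 0.6 × 70 × 0.2651 × 9 = 100.2 kip (longitudinal, 2 welds).
R_nwt = 0.6 × 70 × 0.2651 × 5 = 55.68 kip (transverse, base value).
(i) R_nwl + R_nwt = 155.9 kip; (ii) 0.85 R_nwl + 1.5 R_nwt = 168.7 kip.
R_n = max = 168.7 kip [governs: (ii)]; R_n/Ω = 84.35 kip.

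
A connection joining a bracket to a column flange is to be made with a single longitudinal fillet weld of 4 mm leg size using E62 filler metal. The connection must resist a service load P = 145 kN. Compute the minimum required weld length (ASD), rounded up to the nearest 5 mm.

E62XX → F_EXX = 620 MPa.
Throat t_e = 0.707 × 4 = 2.828 mm.
r_n/Ω = (0.6 × 620 × 2.828) / 2.0 = 526 N/mm = 0.526 kN/mm.
L_req = P / (r_n/Ω) = 145 / 0.526 = 275.7 mm total.
Round up → use L = 280 mm.

L = 280 mm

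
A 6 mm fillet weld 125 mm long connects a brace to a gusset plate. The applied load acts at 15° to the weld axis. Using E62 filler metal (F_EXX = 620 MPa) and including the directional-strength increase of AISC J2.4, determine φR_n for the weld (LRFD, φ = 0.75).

t_e = 0.707 × 6 = 4.242 mm; A_we = 4.242 × 125 = 530.2 mm².
Directional factor: 1.0 + 0.5 sin^1.5(15°) = 1.066.
F_nw = 0.6 × 620 × 1.066 = 396.5 MPa.
φR_n = 0.75 × 396.5 × 530.2 × 10⁻³ = 157.7 kN.

φR_n ≈ 158 kN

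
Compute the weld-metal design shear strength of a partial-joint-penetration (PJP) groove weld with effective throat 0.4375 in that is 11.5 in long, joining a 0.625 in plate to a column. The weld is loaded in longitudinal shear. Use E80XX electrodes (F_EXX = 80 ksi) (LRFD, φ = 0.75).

φR_n ≈ 181 kips

Effective throat (given) t_e = 0.4375 in.
A_we = 0.4375 × 11.5 = 5.031 in².
F_nw = 0.6 F_EXX = 48 ksi.
φR_n = 0.75 × 48 × 5.031 = 181.1 kips.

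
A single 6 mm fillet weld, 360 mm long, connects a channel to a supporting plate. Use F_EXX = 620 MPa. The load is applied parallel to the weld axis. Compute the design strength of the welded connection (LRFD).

φR_n ≈ 426 kN

Effective throat t_e = 0.707 × 6 = 4.242 mm.
Total length L = 360 mm; A_we = 4.242 × 360 = 1527 mm².
F_nw = 0.6 F_EXX = 0.6 × 620 = 372 MPa.
φR_n = 0.75 × 372 × 1527 × 10⁻³ = 426.1 kN.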